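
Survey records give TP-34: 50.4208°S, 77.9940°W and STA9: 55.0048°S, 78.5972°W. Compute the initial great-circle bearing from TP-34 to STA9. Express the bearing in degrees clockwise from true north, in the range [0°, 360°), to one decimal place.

Δλ = -0.6032°
y = sin Δλ · cos φ₂ = -0.006038
x = cos φ₁ sin φ₂ − sin φ₁ cos φ₂ cos Δλ = -0.079945
θ = atan2(y, x) = -175.6811° → 184.3189° (mod 360°)

184.3°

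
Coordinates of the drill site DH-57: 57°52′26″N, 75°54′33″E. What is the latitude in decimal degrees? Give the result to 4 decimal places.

57.8739°N

57° + 52′/60 + 26″/3600 = 57 + 0.86667 + 0.00722 = 57.8739°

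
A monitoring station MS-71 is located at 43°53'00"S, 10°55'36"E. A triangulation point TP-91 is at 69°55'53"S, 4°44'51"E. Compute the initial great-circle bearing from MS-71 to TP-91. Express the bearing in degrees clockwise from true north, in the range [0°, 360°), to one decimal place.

184.8°

MS-71: φ = -43.88333°, λ = +10.92667°
TP-91: φ = -69.93139°, λ = +4.74750°
Δλ = -6.1792°
y = sin Δλ · cos φ₂ = -0.036935
x = cos φ₁ sin φ₂ − sin φ₁ cos φ₂ cos Δλ = -0.440507
θ = atan2(y, x) = -175.2071° → 184.7929° (mod 360°)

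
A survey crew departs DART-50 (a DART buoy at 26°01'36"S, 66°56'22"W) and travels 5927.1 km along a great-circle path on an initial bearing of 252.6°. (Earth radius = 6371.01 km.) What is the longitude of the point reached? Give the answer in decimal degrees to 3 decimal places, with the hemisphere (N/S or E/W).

DART-50: φ = -26.02667°, λ = -66.93944°
δ = d/R = 5927.1/6371.01 = 0.930323 rad
φ₂ = arcsin(sin φ₁ cos δ + cos φ₁ sin δ cos θ)
   = arcsin(-0.43879·0.59757 + 0.89859·0.80181·-0.29904) = -28.53325°
λ₂ = λ₁ + atan2(sin θ sin δ cos φ₁, cos δ − sin φ₁ sin φ₂) = -127.50311°

127.503°W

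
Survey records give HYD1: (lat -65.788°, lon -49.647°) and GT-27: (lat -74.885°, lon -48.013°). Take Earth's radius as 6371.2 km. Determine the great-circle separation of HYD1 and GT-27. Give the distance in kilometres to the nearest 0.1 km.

Δφ = -9.0970°,  Δλ = 1.6340°
a = sin²(Δφ/2) + cos φ₁ cos φ₂ sin²(Δλ/2) = 0.006311
c = 2·arcsin(√a) = 0.159047 rad = 9.1127°
d = R·c = 6371.2 × 0.159047 = 1013.3 km

1013.3 km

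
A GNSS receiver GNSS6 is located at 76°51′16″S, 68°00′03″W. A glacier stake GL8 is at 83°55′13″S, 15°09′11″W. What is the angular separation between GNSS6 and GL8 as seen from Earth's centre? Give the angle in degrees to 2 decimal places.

GNSS6: φ = -76.85444°, λ = -68.00083°
GL8: φ = -83.92028°, λ = -15.15306°
Δφ = -7.0658°,  Δλ = 52.8478°
a = sin²(Δφ/2) + cos φ₁ cos φ₂ sin²(Δλ/2) = 0.008567
c = 2·arcsin(√a) = 0.185385 rad = 10.6218°

10.62°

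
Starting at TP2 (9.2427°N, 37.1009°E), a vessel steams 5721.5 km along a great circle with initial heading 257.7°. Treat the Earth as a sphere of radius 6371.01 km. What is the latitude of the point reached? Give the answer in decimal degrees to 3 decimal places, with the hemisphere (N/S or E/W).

3.690°S

δ = d/R = 5721.5/6371.01 = 0.898052 rad
φ₂ = arcsin(sin φ₁ cos δ + cos φ₁ sin δ cos θ)
   = arcsin(0.16062·0.62313 + 0.98702·0.78211·-0.21303) = -3.69040°
λ₂ = λ₁ + atan2(sin θ sin δ cos φ₁, cos δ − sin φ₁ sin φ₂) = -12.87282°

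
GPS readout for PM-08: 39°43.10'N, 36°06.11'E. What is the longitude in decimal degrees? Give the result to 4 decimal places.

36.1018°E

36° + 6.11′/60 = 36 + 0.10183 = 36.1018°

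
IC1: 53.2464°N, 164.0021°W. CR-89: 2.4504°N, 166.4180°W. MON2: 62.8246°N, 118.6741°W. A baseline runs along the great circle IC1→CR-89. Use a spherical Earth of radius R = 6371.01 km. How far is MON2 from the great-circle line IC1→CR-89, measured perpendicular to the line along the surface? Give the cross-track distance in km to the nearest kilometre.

2004 km

δ₁₃ = central angle IC1→MON2 = 0.439638 rad  (haversine)
θ₁₃ = bearing IC1→MON2 = 49.740°,  θ₁₂ = bearing IC1→CR-89 = 183.114°
dₓₜ = R·arcsin(sin δ₁₃ · sin(θ₁₃ − θ₁₂)) = 6371.01·arcsin(0.42561·sin(-133.374°)) = -2003.880 km
|dₓₜ| = 2003.880 km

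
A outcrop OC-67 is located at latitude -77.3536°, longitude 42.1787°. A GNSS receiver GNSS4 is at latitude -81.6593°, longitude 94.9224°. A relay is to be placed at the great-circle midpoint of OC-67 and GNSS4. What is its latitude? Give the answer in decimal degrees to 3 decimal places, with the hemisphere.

Bx = cos φ₂ cos Δλ = 0.087816,  By = cos φ₂ sin Δλ = 0.115458
φₘ = atan2(sin φ₁ + sin φ₂, √((cos φ₁ + Bx)² + By²)) = -80.53111°
λₘ = λ₁ + atan2(By, cos φ₁ + Bx) = 62.80457°

80.531°S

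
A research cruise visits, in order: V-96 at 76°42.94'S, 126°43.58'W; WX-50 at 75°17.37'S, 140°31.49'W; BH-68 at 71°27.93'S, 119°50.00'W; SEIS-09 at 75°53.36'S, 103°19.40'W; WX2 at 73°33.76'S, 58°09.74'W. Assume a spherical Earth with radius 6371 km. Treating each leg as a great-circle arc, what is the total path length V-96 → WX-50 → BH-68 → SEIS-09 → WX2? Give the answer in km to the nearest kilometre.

V-96: φ = -76.71567°, λ = -126.72633°
WX-50: φ = -75.28950°, λ = -140.52483°
BH-68: φ = -71.46550°, λ = -119.83333°
SEIS-09: φ = -75.88933°, λ = -103.32333°
WX2: φ = -73.56267°, λ = -58.16233°
V-96→WX-50: c = 0.063157 rad, d = 402.37 km
WX-50→BH-68: c = 0.122003 rad, d = 777.28 km
BH-68→SEIS-09: c = 0.111183 rad, d = 708.34 km
SEIS-09→WX2: c = 0.206118 rad, d = 1313.18 km
Total = 402.37 + 777.28 + 708.34 + 1313.18 = 3201.17 km

3201 km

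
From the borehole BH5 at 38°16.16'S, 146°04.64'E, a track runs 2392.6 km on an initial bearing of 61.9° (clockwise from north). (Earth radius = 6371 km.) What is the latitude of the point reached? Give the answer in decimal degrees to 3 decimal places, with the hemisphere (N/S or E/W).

26.140°S

BH5: φ = -38.26933°, λ = +146.07733°
δ = d/R = 2392.6/6371 = 0.375545 rad
φ₂ = arcsin(sin φ₁ cos δ + cos φ₁ sin δ cos θ)
   = arcsin(-0.61936·0.93031 + 0.78511·0.36678·0.47101) = -26.13967°
λ₂ = λ₁ + atan2(sin θ sin δ cos φ₁, cos δ − sin φ₁ sin φ₂) = 167.20259°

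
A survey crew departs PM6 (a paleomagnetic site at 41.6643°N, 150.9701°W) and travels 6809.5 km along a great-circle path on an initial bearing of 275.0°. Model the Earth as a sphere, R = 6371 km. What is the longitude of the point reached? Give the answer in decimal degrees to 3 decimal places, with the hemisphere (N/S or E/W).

δ = d/R = 6809.5/6371 = 1.068827 rad
φ₂ = arcsin(sin φ₁ cos δ + cos φ₁ sin δ cos θ)
   = arcsin(0.66477·0.48115 + 0.74705·0.87664·0.08716) = 22.14371°
λ₂ = λ₁ + atan2(sin θ sin δ cos φ₁, cos δ − sin φ₁ sin φ₂) = 138.49511°

138.495°E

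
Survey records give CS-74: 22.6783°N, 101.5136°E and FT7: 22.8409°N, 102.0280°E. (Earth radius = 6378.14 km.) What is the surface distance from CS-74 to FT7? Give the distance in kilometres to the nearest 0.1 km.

Δφ = 0.1626°,  Δλ = 0.5144°
a = sin²(Δφ/2) + cos φ₁ cos φ₂ sin²(Δλ/2) = 0.000019
c = 2·arcsin(√a) = 0.008752 rad = 0.5014°
d = R·c = 6378.14 × 0.008752 = 55.8 km

55.8 km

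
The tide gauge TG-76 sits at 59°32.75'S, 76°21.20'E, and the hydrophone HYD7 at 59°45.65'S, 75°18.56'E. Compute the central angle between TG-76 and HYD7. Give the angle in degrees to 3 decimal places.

TG-76: φ = -59.54583°, λ = +76.35333°
HYD7: φ = -59.76083°, λ = +75.30933°
Δφ = -0.2150°,  Δλ = -1.0440°
a = sin²(Δφ/2) + cos φ₁ cos φ₂ sin²(Δλ/2) = 0.000025
c = 2·arcsin(√a) = 0.009941 rad = 0.5696°

0.570°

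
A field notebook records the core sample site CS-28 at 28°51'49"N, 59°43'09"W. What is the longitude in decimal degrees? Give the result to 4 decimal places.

59° + 43′/60 + 9″/3600 = 59 + 0.71667 + 0.00250 = 59.7192°

59.7192°W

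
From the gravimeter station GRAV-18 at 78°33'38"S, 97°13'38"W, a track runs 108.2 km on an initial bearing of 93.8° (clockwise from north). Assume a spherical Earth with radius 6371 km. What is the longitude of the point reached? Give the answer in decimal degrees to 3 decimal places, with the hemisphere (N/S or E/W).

92.316°W

GRAV-18: φ = -78.56056°, λ = -97.22722°
δ = d/R = 108.2/6371 = 0.016983 rad
φ₂ = arcsin(sin φ₁ cos δ + cos φ₁ sin δ cos θ)
   = arcsin(-0.98013·0.99986 + 0.19833·0.01698·-0.06627) = -78.58423°
λ₂ = λ₁ + atan2(sin θ sin δ cos φ₁, cos δ − sin φ₁ sin φ₂) = -92.31597°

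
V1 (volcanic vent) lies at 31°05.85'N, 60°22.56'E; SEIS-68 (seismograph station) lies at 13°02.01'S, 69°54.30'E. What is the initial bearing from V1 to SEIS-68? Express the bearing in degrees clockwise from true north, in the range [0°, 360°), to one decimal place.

V1: φ = +31.09750°, λ = +60.37600°
SEIS-68: φ = -13.03350°, λ = +69.90500°
Δλ = 9.5290°
y = sin Δλ · cos φ₂ = 0.161282
x = cos φ₁ sin φ₂ − sin φ₁ cos φ₂ cos Δλ = -0.689358
θ = atan2(y, x) = 166.8319° → 166.8319° (mod 360°)

166.8°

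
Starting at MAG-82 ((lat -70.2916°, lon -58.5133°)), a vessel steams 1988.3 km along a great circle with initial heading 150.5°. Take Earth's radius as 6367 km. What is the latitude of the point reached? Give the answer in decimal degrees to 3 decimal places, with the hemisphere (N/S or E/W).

δ = d/R = 1988.3/6367 = 0.312282 rad
φ₂ = arcsin(sin φ₁ cos δ + cos φ₁ sin δ cos θ)
   = arcsin(-0.94142·0.95163 + 0.33723·0.30723·-0.87036) = -80.42390°
λ₂ = λ₁ + atan2(sin θ sin δ cos φ₁, cos δ − sin φ₁ sin φ₂) = 6.91124°

80.424°S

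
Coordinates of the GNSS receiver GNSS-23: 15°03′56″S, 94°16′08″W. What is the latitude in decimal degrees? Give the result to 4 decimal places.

15.0656°S

15° + 3′/60 + 56″/3600 = 15 + 0.05000 + 0.01556 = 15.0656°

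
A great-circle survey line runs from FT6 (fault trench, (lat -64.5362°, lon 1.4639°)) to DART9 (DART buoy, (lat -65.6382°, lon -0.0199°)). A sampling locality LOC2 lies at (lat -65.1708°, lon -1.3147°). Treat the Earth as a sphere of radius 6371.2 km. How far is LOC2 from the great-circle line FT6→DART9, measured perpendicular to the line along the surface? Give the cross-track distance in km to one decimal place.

78.1 km

δ₁₃ = central angle FT6→LOC2 = 0.023393 rad  (haversine)
θ₁₃ = bearing FT6→LOC2 = 240.491°,  θ₁₂ = bearing FT6→DART9 = 208.890°
dₓₜ = R·arcsin(sin δ₁₃ · sin(θ₁₃ − θ₁₂)) = 6371.2·arcsin(0.02339·sin(31.601°)) = 78.090 km
|dₓₜ| = 78.090 km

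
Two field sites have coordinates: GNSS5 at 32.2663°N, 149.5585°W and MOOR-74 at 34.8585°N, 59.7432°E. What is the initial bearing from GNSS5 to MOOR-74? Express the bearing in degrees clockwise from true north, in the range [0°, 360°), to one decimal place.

335.1°

Δλ = -150.6983°
y = sin Δλ · cos φ₂ = -0.401592
x = cos φ₁ sin φ₂ − sin φ₁ cos φ₂ cos Δλ = 0.865306
θ = atan2(y, x) = -24.8962° → 335.1038° (mod 360°)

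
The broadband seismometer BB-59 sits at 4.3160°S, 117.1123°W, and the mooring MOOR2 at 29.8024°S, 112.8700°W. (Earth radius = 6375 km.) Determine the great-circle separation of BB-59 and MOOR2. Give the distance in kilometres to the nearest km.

2871 km

Δφ = -25.4864°,  Δλ = 4.2423°
a = sin²(Δφ/2) + cos φ₁ cos φ₂ sin²(Δλ/2) = 0.049842
c = 2·arcsin(√a) = 0.450300 rad = 25.8003°
d = R·c = 6375 × 0.450300 = 2870.7 km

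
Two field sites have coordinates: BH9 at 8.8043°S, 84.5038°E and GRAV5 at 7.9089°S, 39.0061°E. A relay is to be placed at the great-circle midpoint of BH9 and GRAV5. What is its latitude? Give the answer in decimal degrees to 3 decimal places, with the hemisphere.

9.050°S

Bx = cos φ₂ cos Δλ = 0.694271,  By = cos φ₂ sin Δλ = -0.706438
φₘ = atan2(sin φ₁ + sin φ₂, √((cos φ₁ + Bx)² + By²)) = -9.05028°
λₘ = λ₁ + atan2(By, cos φ₁ + Bx) = 61.72737°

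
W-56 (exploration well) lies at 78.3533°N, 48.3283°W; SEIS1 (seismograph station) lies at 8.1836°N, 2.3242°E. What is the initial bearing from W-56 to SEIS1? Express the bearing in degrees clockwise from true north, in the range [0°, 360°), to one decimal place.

127.4°

Δλ = 50.6525°
y = sin Δλ · cos φ₂ = 0.765440
x = cos φ₁ sin φ₂ − sin φ₁ cos φ₂ cos Δλ = -0.585909
θ = atan2(y, x) = 127.4324° → 127.4324° (mod 360°)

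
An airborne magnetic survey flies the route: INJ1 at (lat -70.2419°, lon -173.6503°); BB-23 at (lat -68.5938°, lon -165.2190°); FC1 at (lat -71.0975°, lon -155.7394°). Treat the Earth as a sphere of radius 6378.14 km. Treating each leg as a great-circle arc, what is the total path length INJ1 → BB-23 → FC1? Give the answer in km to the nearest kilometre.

834 km

INJ1→BB-23: c = 0.059121 rad, d = 377.08 km
BB-23→FC1: c = 0.071698 rad, d = 457.30 km
Total = 377.08 + 457.30 = 834.38 km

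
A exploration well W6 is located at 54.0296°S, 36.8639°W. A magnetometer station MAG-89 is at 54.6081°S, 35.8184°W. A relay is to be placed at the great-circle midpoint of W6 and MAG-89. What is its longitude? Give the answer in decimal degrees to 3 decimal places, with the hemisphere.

Bx = cos φ₂ cos Δλ = 0.579070,  By = cos φ₂ sin Δλ = 0.010568
φₘ = atan2(sin φ₁ + sin φ₂, √((cos φ₁ + Bx)² + By²)) = -54.31998°
λₘ = λ₁ + atan2(By, cos φ₁ + Bx) = -36.34483°

36.345°W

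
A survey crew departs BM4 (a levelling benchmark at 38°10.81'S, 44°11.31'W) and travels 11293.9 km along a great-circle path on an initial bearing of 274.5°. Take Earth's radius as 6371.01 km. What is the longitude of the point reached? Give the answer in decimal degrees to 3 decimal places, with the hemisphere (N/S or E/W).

140.622°W

BM4: φ = -38.18017°, λ = -44.18850°
δ = d/R = 11293.9/6371.01 = 1.772702 rad
φ₂ = arcsin(sin φ₁ cos δ + cos φ₁ sin δ cos θ)
   = arcsin(-0.61814·-0.20054 + 0.78607·0.97969·0.07846) = 10.62501°
λ₂ = λ₁ + atan2(sin θ sin δ cos φ₁, cos δ − sin φ₁ sin φ₂) = -140.62163°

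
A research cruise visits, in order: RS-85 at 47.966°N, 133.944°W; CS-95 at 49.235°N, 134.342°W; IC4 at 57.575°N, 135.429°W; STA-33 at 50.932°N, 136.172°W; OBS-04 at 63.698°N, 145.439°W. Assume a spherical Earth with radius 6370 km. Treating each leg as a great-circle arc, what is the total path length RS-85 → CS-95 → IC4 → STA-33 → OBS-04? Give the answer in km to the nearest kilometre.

RS-85→CS-95: c = 0.022620 rad, d = 144.09 km
CS-95→IC4: c = 0.145994 rad, d = 929.98 km
IC4→STA-33: c = 0.116188 rad, d = 740.11 km
STA-33→OBS-04: c = 0.238743 rad, d = 1520.80 km
Total = 144.09 + 929.98 + 740.11 + 1520.80 = 3334.98 km

3335 km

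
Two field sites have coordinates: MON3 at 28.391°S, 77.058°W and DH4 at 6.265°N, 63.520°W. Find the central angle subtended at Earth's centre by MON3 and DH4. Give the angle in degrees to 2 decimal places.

37.03°

Δφ = 34.6560°,  Δλ = 13.5380°
a = sin²(Δφ/2) + cos φ₁ cos φ₂ sin²(Δλ/2) = 0.100858
c = 2·arcsin(√a) = 0.646356 rad = 37.0335°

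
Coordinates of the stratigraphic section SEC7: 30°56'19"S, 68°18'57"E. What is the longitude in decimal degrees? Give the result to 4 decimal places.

68.3158°E

68° + 18′/60 + 57″/3600 = 68 + 0.30000 + 0.01583 = 68.3158°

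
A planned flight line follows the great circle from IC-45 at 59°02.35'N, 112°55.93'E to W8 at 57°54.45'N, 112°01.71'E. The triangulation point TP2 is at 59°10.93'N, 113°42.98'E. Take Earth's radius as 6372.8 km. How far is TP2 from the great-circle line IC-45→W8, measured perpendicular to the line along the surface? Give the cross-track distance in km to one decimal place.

34.8 km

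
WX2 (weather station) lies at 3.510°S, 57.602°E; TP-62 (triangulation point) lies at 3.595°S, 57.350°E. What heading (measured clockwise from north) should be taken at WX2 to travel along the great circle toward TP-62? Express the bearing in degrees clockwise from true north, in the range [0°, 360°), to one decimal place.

251.3°

Δλ = -0.2520°
y = sin Δλ · cos φ₂ = -0.004390
x = cos φ₁ sin φ₂ − sin φ₁ cos φ₂ cos Δλ = -0.001484
θ = atan2(y, x) = -108.6805° → 251.3195° (mod 360°)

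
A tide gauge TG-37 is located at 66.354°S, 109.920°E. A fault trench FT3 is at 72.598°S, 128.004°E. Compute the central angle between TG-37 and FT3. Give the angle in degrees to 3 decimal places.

8.832°

Δφ = -6.2440°,  Δλ = 18.0840°
a = sin²(Δφ/2) + cos φ₁ cos φ₂ sin²(Δλ/2) = 0.005929
c = 2·arcsin(√a) = 0.154151 rad = 8.8322°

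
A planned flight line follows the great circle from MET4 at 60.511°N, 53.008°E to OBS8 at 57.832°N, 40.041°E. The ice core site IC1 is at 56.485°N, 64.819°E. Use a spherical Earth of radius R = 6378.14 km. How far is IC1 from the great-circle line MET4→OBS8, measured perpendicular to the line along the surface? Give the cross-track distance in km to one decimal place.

570.5 km

δ₁₃ = central angle MET4→IC1 = 0.128324 rad  (haversine)
θ₁₃ = bearing MET4→IC1 = 117.977°,  θ₁₂ = bearing MET4→OBS8 = 253.705°
dₓₜ = R·arcsin(sin δ₁₃ · sin(θ₁₃ − θ₁₂)) = 6378.14·arcsin(0.12797·sin(-135.728°)) = -570.535 km
|dₓₜ| = 570.535 km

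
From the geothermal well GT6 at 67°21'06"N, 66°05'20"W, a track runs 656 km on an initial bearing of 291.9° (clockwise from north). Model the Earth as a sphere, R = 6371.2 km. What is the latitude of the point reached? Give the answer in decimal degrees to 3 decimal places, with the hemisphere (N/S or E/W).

GT6: φ = +67.35167°, λ = -66.08889°
δ = d/R = 656/6371.2 = 0.102963 rad
φ₂ = arcsin(sin φ₁ cos δ + cos φ₁ sin δ cos θ)
   = arcsin(0.92289·0.99470 + 0.38507·0.10278·0.37299) = 68.86928°
λ₂ = λ₁ + atan2(sin θ sin δ cos φ₁, cos δ − sin φ₁ sin φ₂) = -81.42827°

68.869°N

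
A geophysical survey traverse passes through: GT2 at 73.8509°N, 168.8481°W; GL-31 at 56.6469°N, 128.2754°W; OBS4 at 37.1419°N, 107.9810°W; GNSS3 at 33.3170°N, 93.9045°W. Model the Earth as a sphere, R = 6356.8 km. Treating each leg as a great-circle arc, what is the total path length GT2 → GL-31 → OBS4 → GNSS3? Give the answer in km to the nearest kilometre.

GT2→GL-31: c = 0.406544 rad, d = 2584.32 km
GL-31→OBS4: c = 0.414281 rad, d = 2633.50 km
OBS4→GNSS3: c = 0.211248 rad, d = 1342.86 km
Total = 2584.32 + 2633.50 + 1342.86 = 6560.68 km

6561 km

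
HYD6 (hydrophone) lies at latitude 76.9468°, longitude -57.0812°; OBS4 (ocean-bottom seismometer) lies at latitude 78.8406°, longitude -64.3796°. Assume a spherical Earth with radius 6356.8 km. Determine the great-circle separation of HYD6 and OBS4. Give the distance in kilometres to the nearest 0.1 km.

Δφ = 1.8938°,  Δλ = -7.2984°
a = sin²(Δφ/2) + cos φ₁ cos φ₂ sin²(Δλ/2) = 0.000450
c = 2·arcsin(√a) = 0.042438 rad = 2.4315°
d = R·c = 6356.8 × 0.042438 = 269.8 km

269.8 km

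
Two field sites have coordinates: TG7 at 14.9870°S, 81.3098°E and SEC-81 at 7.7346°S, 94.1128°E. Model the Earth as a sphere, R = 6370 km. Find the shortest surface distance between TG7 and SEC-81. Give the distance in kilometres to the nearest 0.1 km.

1610.7 km

Δφ = 7.2524°,  Δλ = 12.8030°
a = sin²(Δφ/2) + cos φ₁ cos φ₂ sin²(Δλ/2) = 0.015899
c = 2·arcsin(√a) = 0.252857 rad = 14.4876°
d = R·c = 6370 × 0.252857 = 1610.7 km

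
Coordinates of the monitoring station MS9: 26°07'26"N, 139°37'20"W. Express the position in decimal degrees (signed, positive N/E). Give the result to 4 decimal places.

+26.1239°, -139.6222°

lat: 26.1239° N → +26.1239°
lon: 139.6222° W → -139.6222°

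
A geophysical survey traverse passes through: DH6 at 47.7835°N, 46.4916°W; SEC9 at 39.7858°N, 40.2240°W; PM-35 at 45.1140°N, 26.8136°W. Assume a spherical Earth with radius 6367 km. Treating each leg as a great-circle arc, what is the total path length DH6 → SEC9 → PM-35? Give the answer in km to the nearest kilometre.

2267 km

DH6→SEC9: c = 0.160250 rad, d = 1020.31 km
SEC9→PM-35: c = 0.195797 rad, d = 1246.64 km
Total = 1020.31 + 1246.64 = 2266.95 km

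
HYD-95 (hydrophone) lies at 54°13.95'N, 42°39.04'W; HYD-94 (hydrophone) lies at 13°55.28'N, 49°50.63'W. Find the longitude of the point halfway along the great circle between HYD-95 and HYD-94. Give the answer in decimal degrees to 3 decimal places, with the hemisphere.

47.141°W

HYD-95: φ = +54.23250°, λ = -42.65067°
HYD-94: φ = +13.92133°, λ = -49.84383°
Bx = cos φ₂ cos Δλ = 0.962988,  By = cos φ₂ sin Δλ = -0.121537
φₘ = atan2(sin φ₁ + sin φ₂, √((cos φ₁ + Bx)² + By²)) = 34.12612°
λₘ = λ₁ + atan2(By, cos φ₁ + Bx) = -47.14137°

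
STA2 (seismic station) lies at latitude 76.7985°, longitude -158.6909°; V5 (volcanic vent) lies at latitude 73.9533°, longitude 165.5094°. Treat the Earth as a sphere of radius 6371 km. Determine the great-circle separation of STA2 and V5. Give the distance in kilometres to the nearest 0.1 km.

1034.7 km

Δφ = -2.8452°,  Δλ = -35.7997°
a = sin²(Δφ/2) + cos φ₁ cos φ₂ sin²(Δλ/2) = 0.006580
c = 2·arcsin(√a) = 0.162411 rad = 9.3055°
d = R·c = 6371 × 0.162411 = 1034.7 km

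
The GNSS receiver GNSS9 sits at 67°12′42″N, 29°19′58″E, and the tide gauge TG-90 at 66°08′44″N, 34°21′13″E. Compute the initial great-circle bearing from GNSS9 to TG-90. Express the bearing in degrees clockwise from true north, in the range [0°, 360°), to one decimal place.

115.9°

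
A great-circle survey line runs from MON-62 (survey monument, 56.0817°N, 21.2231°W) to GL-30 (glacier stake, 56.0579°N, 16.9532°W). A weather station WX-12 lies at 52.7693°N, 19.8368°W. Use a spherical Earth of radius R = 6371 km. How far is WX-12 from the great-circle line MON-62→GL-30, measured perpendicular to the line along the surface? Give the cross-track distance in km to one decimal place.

δ₁₃ = central angle MON-62→WX-12 = 0.059498 rad  (haversine)
θ₁₃ = bearing MON-62→WX-12 = 165.750°,  θ₁₂ = bearing MON-62→GL-30 = 88.800°
dₓₜ = R·arcsin(sin δ₁₃ · sin(θ₁₃ − θ₁₂)) = 6371·arcsin(0.05946·sin(76.949°)) = 369.260 km
|dₓₜ| = 369.260 km

369.3 km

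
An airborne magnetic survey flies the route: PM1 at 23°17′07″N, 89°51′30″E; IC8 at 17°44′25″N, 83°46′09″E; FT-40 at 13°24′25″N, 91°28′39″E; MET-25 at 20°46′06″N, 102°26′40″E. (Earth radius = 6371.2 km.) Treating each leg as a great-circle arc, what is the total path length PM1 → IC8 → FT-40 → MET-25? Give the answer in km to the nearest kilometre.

3263 km

PM1: φ = +23.28528°, λ = +89.85833°
IC8: φ = +17.74028°, λ = +83.76917°
FT-40: φ = +13.40694°, λ = +91.47750°
MET-25: φ = +20.76833°, λ = +102.44444°
PM1→IC8: c = 0.138786 rad, d = 884.24 km
IC8→FT-40: c = 0.150012 rad, d = 955.76 km
FT-40→MET-25: c = 0.223413 rad, d = 1423.41 km
Total = 884.24 + 955.76 + 1423.41 = 3263.40 km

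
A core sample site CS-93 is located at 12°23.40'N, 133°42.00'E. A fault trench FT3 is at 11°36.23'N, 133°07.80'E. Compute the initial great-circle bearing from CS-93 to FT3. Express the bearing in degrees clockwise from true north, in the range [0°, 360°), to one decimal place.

215.4°

CS-93: φ = +12.39000°, λ = +133.70000°
FT3: φ = +11.60383°, λ = +133.13000°
Δλ = -0.5700°
y = sin Δλ · cos φ₂ = -0.009745
x = cos φ₁ sin φ₂ − sin φ₁ cos φ₂ cos Δλ = -0.013710
θ = atan2(y, x) = -144.5960° → 215.4040° (mod 360°)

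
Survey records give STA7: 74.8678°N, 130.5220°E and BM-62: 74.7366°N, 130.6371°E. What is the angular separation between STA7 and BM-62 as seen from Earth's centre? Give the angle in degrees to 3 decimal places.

Δφ = -0.1312°,  Δλ = 0.1151°
a = sin²(Δφ/2) + cos φ₁ cos φ₂ sin²(Δλ/2) = 0.000001
c = 2·arcsin(√a) = 0.002350 rad = 0.1346°

0.135°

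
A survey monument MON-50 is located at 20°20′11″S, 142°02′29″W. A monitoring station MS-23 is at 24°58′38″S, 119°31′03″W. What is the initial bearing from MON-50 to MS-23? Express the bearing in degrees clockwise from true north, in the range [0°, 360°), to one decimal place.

106.8°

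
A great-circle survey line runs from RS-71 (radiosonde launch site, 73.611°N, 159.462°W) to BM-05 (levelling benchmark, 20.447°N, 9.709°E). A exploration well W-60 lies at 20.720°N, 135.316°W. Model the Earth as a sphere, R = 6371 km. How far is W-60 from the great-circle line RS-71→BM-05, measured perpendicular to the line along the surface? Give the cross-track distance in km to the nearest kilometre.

δ₁₃ = central angle RS-71→W-60 = 0.951769 rad  (haversine)
θ₁₃ = bearing RS-71→W-60 = 151.980°,  θ₁₂ = bearing RS-71→BM-05 = 10.169°
dₓₜ = R·arcsin(sin δ₁₃ · sin(θ₁₃ − θ₁₂)) = 6371·arcsin(0.81444·sin(141.812°)) = 3361.830 km
|dₓₜ| = 3361.830 km

3362 km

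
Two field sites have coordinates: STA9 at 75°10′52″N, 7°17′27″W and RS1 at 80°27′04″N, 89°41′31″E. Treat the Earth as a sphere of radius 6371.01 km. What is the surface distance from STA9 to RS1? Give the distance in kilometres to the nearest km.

2060 km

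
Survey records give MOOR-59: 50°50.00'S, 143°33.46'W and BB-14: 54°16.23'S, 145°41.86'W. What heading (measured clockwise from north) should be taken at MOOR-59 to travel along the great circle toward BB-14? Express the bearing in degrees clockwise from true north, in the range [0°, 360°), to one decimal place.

199.9°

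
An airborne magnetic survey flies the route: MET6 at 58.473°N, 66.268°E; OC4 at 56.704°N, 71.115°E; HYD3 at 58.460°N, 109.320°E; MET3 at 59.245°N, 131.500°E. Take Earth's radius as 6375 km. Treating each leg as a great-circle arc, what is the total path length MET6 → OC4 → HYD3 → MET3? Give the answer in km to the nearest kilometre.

3879 km

MET6→OC4: c = 0.054836 rad, d = 349.58 km
OC4→HYD3: c = 0.353919 rad, d = 2256.24 km
HYD3→MET3: c = 0.199770 rad, d = 1273.53 km
Total = 349.58 + 2256.24 + 1273.53 = 3879.35 km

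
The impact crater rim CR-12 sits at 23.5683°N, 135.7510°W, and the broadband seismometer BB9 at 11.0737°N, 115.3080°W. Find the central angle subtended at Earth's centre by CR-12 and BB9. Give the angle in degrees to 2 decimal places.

Δφ = -12.4946°,  Δλ = 20.4430°
a = sin²(Δφ/2) + cos φ₁ cos φ₂ sin²(Δλ/2) = 0.040168
c = 2·arcsin(√a) = 0.403570 rad = 23.1229°

23.12°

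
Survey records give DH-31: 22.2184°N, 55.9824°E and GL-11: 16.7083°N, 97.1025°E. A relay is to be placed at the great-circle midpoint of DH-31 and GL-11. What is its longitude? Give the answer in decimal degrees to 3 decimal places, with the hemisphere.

Bx = cos φ₂ cos Δλ = 0.721528,  By = cos φ₂ sin Δλ = 0.629875
φₘ = atan2(sin φ₁ + sin φ₂, √((cos φ₁ + Bx)² + By²)) = 20.67813°
λₘ = λ₁ + atan2(By, cos φ₁ + Bx) = 76.90792°

76.908°E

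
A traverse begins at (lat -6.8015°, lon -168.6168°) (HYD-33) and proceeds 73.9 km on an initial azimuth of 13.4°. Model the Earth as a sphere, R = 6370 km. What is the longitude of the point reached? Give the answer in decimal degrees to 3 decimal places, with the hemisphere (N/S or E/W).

δ = d/R = 73.9/6370 = 0.011601 rad
φ₂ = arcsin(sin φ₁ cos δ + cos φ₁ sin δ cos θ)
   = arcsin(-0.11843·0.99993 + 0.99296·0.01160·0.97278) = -6.15487°
λ₂ = λ₁ + atan2(sin θ sin δ cos φ₁, cos δ − sin φ₁ sin φ₂) = -168.46187°

168.462°W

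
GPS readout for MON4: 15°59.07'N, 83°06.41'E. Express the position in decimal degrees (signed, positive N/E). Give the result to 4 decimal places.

+15.9845°, +83.1068°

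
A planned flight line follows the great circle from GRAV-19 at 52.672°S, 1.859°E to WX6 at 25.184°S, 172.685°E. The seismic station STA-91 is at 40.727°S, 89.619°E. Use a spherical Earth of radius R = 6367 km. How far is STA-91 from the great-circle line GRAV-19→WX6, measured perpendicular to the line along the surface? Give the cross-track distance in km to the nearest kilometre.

4885 km

δ₁₃ = central angle GRAV-19→STA-91 = 1.004182 rad  (haversine)
θ₁₃ = bearing GRAV-19→STA-91 = 116.168°,  θ₁₂ = bearing GRAV-19→WX6 = 171.526°
dₓₜ = R·arcsin(sin δ₁₃ · sin(θ₁₃ − θ₁₂)) = 6367·arcsin(0.84372·sin(-55.359°)) = -4885.028 km
|dₓₜ| = 4885.028 km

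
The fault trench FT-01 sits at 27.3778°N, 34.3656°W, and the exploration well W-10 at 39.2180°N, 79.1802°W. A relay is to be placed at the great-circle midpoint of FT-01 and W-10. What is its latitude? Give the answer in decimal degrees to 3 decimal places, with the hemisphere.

Bx = cos φ₂ cos Δλ = 0.549598,  By = cos φ₂ sin Δλ = -0.546053
φₘ = atan2(sin φ₁ + sin φ₂, √((cos φ₁ + Bx)² + By²)) = 35.38187°
λₘ = λ₁ + atan2(By, cos φ₁ + Bx) = -55.16430°

35.382°N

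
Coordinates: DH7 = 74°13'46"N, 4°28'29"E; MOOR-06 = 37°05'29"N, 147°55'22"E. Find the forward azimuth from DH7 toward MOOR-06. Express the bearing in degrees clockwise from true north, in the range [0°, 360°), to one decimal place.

31.3°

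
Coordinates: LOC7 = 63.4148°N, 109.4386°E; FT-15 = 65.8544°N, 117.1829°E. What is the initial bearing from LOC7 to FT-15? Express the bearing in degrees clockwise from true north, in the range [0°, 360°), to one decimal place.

50.2°

Δλ = 7.7443°
y = sin Δλ · cos φ₂ = 0.055121
x = cos φ₁ sin φ₂ − sin φ₁ cos φ₂ cos Δλ = 0.045903
θ = atan2(y, x) = 50.2140° → 50.2140° (mod 360°)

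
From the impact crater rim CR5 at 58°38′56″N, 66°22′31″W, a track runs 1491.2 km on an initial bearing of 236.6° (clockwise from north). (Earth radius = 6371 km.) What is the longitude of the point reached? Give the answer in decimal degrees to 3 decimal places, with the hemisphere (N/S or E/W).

83.848°W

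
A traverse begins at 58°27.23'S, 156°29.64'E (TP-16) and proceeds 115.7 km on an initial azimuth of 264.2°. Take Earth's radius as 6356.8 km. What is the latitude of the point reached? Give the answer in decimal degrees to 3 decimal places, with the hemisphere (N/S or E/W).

58.544°S

TP-16: φ = -58.45383°, λ = +156.49400°
δ = d/R = 115.7/6356.8 = 0.018201 rad
φ₂ = arcsin(sin φ₁ cos δ + cos φ₁ sin δ cos θ)
   = arcsin(-0.85222·0.99983 + 0.52319·0.01820·-0.10106) = -58.54387°
λ₂ = λ₁ + atan2(sin θ sin δ cos φ₁, cos δ − sin φ₁ sin φ₂) = 154.50557°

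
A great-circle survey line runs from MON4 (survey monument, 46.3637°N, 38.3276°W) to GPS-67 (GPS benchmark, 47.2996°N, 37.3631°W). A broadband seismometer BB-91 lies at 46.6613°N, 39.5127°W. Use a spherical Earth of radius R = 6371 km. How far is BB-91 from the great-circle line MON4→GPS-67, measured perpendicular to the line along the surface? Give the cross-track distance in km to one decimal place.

93.5 km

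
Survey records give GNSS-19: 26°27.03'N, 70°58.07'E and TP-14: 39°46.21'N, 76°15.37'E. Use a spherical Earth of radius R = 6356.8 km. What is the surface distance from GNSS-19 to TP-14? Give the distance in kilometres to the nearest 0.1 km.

1556.5 km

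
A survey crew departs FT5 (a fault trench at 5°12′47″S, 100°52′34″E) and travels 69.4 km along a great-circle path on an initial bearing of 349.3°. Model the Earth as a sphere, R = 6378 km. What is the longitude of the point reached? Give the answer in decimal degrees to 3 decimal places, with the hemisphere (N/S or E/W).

100.760°E

FT5: φ = -5.21306°, λ = +100.87611°
δ = d/R = 69.4/6378 = 0.010881 rad
φ₂ = arcsin(sin φ₁ cos δ + cos φ₁ sin δ cos θ)
   = arcsin(-0.09086·0.99994 + 0.99586·0.01088·0.98261) = -4.60044°
λ₂ = λ₁ + atan2(sin θ sin δ cos φ₁, cos δ − sin φ₁ sin φ₂) = 100.75999°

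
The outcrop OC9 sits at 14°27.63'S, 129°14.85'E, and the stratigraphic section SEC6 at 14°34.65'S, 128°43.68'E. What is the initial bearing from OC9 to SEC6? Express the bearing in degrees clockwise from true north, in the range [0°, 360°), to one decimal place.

OC9: φ = -14.46050°, λ = +129.24750°
SEC6: φ = -14.57750°, λ = +128.72800°
Δλ = -0.5195°
y = sin Δλ · cos φ₂ = -0.008775
x = cos φ₁ sin φ₂ − sin φ₁ cos φ₂ cos Δλ = -0.002052
θ = atan2(y, x) = -103.1617° → 256.8383° (mod 360°)

256.8°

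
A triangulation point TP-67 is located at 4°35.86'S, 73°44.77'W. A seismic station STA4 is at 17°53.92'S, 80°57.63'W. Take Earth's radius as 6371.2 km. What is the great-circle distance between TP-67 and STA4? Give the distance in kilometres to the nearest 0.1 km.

TP-67: φ = -4.59767°, λ = -73.74617°
STA4: φ = -17.89867°, λ = -80.96050°
Δφ = -13.3010°,  Δλ = -7.2143°
a = sin²(Δφ/2) + cos φ₁ cos φ₂ sin²(Δλ/2) = 0.017167
c = 2·arcsin(√a) = 0.262803 rad = 15.0575°
d = R·c = 6371.2 × 0.262803 = 1674.4 km

1674.4 km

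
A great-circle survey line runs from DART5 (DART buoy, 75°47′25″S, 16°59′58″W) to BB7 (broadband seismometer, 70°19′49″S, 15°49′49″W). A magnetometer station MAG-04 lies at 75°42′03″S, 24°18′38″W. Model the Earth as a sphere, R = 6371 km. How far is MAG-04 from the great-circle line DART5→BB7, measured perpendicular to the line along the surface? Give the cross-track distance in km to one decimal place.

DART5: φ = -75.79028°, λ = -16.99944°
BB7: φ = -70.33028°, λ = -15.83028°
MAG-04: φ = -75.70083°, λ = -24.31056°
δ₁₃ = central angle DART5→MAG-04 = 0.031438 rad  (haversine)
θ₁₃ = bearing DART5→MAG-04 = 269.297°,  θ₁₂ = bearing DART5→BB7 = 4.131°
dₓₜ = R·arcsin(sin δ₁₃ · sin(θ₁₃ − θ₁₂)) = 6371·arcsin(0.03143·sin(265.166°)) = -199.579 km
|dₓₜ| = 199.579 km

199.6 km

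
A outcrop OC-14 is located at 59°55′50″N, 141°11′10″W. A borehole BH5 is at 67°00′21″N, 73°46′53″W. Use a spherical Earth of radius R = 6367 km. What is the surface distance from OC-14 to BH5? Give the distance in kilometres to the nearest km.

OC-14: φ = +59.93056°, λ = -141.18611°
BH5: φ = +67.00583°, λ = -73.78139°
Δφ = 7.0753°,  Δλ = 67.4047°
a = sin²(Δφ/2) + cos φ₁ cos φ₂ sin²(Δλ/2) = 0.064070
c = 2·arcsin(√a) = 0.511810 rad = 29.3246°
d = R·c = 6367 × 0.511810 = 3258.7 km

3259 km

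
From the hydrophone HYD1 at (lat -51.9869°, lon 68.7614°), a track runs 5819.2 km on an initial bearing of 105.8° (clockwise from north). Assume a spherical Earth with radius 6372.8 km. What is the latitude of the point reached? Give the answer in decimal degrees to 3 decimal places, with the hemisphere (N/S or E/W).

37.902°S

δ = d/R = 5819.2/6372.8 = 0.913131 rad
φ₂ = arcsin(sin φ₁ cos δ + cos φ₁ sin δ cos θ)
   = arcsin(-0.78787·0.61127 + 0.61584·0.79142·-0.27228) = -37.90171°
λ₂ = λ₁ + atan2(sin θ sin δ cos φ₁, cos δ − sin φ₁ sin φ₂) = 143.57759°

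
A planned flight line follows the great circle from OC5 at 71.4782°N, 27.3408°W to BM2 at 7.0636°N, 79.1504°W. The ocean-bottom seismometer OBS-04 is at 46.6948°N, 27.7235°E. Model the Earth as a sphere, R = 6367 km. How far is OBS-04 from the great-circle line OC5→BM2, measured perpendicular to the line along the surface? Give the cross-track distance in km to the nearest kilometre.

2880 km

δ₁₃ = central angle OC5→OBS-04 = 0.618432 rad  (haversine)
θ₁₃ = bearing OC5→OBS-04 = 104.103°,  θ₁₂ = bearing OC5→BM2 = 235.169°
dₓₜ = R·arcsin(sin δ₁₃ · sin(θ₁₃ − θ₁₂)) = 6367·arcsin(0.57976·sin(-131.066°)) = -2880.311 km
|dₓₜ| = 2880.311 km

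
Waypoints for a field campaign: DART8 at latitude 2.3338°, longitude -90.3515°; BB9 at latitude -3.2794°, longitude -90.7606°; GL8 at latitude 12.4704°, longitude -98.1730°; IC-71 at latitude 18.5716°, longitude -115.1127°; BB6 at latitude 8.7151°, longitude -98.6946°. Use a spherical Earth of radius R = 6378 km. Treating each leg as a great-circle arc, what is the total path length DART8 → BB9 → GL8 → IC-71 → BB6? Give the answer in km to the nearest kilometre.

6585 km

DART8→BB9: c = 0.098228 rad, d = 626.50 km
BB9→GL8: c = 0.303454 rad, d = 1935.43 km
GL8→IC-71: c = 0.303898 rad, d = 1938.26 km
IC-71→BB6: c = 0.326926 rad, d = 2085.14 km
Total = 626.50 + 1935.43 + 1938.26 + 2085.14 = 6585.33 km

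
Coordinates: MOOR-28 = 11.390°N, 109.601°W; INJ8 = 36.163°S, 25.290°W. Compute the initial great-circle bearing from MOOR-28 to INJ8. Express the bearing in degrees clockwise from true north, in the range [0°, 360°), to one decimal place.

Δλ = 84.3110°
y = sin Δλ · cos φ₂ = 0.803365
x = cos φ₁ sin φ₂ − sin φ₁ cos φ₂ cos Δλ = -0.594268
θ = atan2(y, x) = 126.4912° → 126.4912° (mod 360°)

126.5°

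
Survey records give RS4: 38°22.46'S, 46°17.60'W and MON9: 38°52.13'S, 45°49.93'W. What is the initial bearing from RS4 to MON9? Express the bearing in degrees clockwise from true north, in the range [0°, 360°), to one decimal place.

144.1°

RS4: φ = -38.37433°, λ = -46.29333°
MON9: φ = -38.86883°, λ = -45.83217°
Δλ = 0.4612°
y = sin Δλ · cos φ₂ = 0.006267
x = cos φ₁ sin φ₂ − sin φ₁ cos φ₂ cos Δλ = -0.008646
θ = atan2(y, x) = 144.0658° → 144.0658° (mod 360°)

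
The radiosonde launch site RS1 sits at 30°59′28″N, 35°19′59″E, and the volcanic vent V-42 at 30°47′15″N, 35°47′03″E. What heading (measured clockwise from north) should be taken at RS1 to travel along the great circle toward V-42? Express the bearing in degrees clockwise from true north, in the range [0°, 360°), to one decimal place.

117.6°

RS1: φ = +30.99111°, λ = +35.33306°
V-42: φ = +30.78750°, λ = +35.78417°
Δλ = 0.4511°
y = sin Δλ · cos φ₂ = 0.006764
x = cos φ₁ sin φ₂ − sin φ₁ cos φ₂ cos Δλ = -0.003540
θ = atan2(y, x) = 117.6265° → 117.6265° (mod 360°)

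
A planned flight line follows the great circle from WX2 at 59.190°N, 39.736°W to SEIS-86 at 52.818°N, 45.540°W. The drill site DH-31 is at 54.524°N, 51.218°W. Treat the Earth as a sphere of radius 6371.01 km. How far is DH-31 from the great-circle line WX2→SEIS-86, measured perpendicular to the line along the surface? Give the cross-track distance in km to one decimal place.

δ₁₃ = central angle WX2→DH-31 = 0.136216 rad  (haversine)
θ₁₃ = bearing WX2→DH-31 = 238.293°,  θ₁₂ = bearing WX2→SEIS-86 = 209.432°
dₓₜ = R·arcsin(sin δ₁₃ · sin(θ₁₃ − θ₁₂)) = 6371.01·arcsin(0.13580·sin(28.861°)) = 417.897 km
|dₓₜ| = 417.897 km

417.9 km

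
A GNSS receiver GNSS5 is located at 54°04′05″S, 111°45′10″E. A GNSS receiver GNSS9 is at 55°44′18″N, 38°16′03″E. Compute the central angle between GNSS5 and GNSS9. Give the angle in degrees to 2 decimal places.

125.12°

GNSS5: φ = -54.06806°, λ = +111.75278°
GNSS9: φ = +55.73833°, λ = +38.26750°
Δφ = 109.8064°,  Δλ = -73.4853°
a = sin²(Δφ/2) + cos φ₁ cos φ₂ sin²(Δλ/2) = 0.787649
c = 2·arcsin(√a) = 2.183765 rad = 125.1205°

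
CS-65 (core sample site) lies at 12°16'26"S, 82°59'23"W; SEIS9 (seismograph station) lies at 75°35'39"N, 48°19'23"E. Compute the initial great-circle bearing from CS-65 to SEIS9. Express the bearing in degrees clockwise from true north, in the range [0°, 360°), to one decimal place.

CS-65: φ = -12.27389°, λ = -82.98972°
SEIS9: φ = +75.59417°, λ = +48.32306°
Δλ = 131.3128°
y = sin Δλ · cos φ₂ = 0.186869
x = cos φ₁ sin φ₂ − sin φ₁ cos φ₂ cos Δλ = 0.911504
θ = atan2(y, x) = 11.5858° → 11.5858° (mod 360°)

11.6°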